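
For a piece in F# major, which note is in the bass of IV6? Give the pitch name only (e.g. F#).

IV in F# major has root B; the chord is B-D#-F#.
The figure 6 means first inversion — the third is in the bass.

D#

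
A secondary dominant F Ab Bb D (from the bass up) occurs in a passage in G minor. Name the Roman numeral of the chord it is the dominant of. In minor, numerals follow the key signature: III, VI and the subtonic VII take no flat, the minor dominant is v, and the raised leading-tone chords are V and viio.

The chord is a dominant seventh chord on Bb.
A dominant resolves down a perfect fifth: Bb → Eb. In G minor, Eb is scale degree 6, i.e. VI.

VI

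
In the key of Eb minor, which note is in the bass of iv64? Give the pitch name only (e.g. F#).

iv in Eb minor has root Ab; the chord is Ab-Cb-Eb.
The figure 64 means second inversion — the fifth is in the bass.

Eb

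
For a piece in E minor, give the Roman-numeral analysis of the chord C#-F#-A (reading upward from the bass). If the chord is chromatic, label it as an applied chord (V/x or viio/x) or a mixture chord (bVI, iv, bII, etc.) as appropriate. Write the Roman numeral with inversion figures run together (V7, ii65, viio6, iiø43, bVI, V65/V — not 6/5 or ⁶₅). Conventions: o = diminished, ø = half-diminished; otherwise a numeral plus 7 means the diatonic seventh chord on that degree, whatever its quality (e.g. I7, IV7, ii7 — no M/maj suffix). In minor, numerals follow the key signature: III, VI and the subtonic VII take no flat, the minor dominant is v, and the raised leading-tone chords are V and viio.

Stacked in thirds the chord is F#-A-C#: a minor triad on F#.
F# is the second degree of E minor. This is the minor supertonic, borrowed from the parallel major (the Dorian ii).
With C# in the bass the chord is in second inversion, so the figured bass is 64.

ii64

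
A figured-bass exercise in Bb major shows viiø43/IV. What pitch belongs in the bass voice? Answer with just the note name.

Ab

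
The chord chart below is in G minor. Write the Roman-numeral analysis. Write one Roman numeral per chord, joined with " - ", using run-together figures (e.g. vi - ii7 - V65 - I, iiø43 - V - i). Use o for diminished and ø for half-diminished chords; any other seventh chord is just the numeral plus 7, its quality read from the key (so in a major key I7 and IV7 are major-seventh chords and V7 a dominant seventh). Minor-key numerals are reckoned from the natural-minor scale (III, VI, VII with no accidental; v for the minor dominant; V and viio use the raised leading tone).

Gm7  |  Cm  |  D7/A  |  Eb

i7 - iv - V43 - VI

Gm7: root G is the tonic; minor seventh chord there is i7.
Cm has root C, degree 4 in G minor, so iv.
D7/A has root D, degree 5 in G minor, so V43.
Eb: root Eb is the submediant; major triad there is VI.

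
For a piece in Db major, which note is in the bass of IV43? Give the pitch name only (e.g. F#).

Db

IV in Db major has root Gb; the chord is Gb-Bb-Db-F.
The figure 43 means second inversion — the fifth is in the bass.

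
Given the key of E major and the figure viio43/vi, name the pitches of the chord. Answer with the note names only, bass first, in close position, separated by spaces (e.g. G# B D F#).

F# A B# D#

viio43/vi is a secondary leading-tone chord. The target vi is C# in E major; the applied chord is rooted a semitone below, on B#.
Building a fully diminished seventh chord on B# gives B#-D#-F#-A.
The figured bass 43 indicates second inversion, placing the fifth (F#) in the bass: F#-A-B#-D#.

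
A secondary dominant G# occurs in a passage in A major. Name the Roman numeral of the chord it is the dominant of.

The chord is a major triad on G#.
A dominant resolves down a perfect fifth: G# → C#. In A major, C# is scale degree 3, i.e. iii.

iii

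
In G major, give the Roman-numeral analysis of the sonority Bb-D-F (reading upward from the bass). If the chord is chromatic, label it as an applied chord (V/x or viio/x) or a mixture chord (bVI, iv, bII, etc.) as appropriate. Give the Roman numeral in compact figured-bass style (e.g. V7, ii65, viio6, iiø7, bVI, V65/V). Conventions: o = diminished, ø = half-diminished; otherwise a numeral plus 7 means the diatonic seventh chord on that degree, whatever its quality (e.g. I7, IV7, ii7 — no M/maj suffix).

bIII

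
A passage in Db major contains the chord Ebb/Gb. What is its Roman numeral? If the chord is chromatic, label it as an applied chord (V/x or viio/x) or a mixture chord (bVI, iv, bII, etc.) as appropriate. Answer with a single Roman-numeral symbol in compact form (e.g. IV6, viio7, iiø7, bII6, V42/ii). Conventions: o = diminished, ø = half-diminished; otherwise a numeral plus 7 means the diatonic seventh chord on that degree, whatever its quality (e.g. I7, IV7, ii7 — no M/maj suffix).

bII6

The pitches Ebb-Gb-Bbb form a major triad rooted on Ebb.
Ebb is the lowered second degree of Db major (diatonic 2 would be Eb). This is the Neapolitan sixth — a major triad on the lowered second degree, here in its customary first inversion.
With Gb in the bass the chord is in first inversion, so the figured bass is 6.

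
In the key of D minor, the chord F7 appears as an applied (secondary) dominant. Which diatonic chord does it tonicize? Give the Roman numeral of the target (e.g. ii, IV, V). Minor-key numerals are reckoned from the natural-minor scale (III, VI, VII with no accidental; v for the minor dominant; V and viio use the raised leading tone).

VI

The chord is a dominant seventh chord on F.
A dominant resolves down a perfect fifth: F → Bb. In D minor, Bb is scale degree 6, i.e. VI.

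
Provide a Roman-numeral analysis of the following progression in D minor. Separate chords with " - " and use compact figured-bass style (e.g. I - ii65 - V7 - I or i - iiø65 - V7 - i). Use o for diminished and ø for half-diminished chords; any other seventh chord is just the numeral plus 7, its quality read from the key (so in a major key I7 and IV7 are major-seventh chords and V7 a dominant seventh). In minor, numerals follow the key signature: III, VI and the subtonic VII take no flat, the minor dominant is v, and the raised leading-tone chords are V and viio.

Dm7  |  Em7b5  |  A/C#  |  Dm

Dm7 has root D, degree 1 in D minor, so i7.
Em7b5: half-diminished seventh chord on E = scale degree 2 → iiø7.
A/C# has root A, degree 5 in D minor, so V6.
Dm: root D is the tonic; minor triad there is i.

i7 - iiø7 - V6 - i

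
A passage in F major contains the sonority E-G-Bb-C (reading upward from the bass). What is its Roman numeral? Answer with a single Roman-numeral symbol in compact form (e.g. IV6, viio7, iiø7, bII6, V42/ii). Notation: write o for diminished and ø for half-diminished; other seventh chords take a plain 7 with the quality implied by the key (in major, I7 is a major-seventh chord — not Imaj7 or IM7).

V65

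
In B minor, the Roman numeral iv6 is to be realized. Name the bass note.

iv in B minor has root E; the chord is E-G-B.
The figure 6 means first inversion — the third is in the bass.

G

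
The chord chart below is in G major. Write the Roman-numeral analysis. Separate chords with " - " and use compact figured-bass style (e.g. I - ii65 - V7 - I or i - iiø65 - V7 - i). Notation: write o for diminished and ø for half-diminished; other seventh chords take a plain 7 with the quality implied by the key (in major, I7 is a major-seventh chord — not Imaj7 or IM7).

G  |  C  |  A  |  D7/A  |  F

G has root G, degree 1 in G major, so I.
C has root C, degree 4 in G major, so IV.
A: chromatic; A is V of V, so V/V.
D7/A: dominant seventh chord on D = scale degree 5 → V43.
F: major triad on F — chromatic; bVII (borrowed from the parallel minor).

I - IV - V/V - V43 - bVII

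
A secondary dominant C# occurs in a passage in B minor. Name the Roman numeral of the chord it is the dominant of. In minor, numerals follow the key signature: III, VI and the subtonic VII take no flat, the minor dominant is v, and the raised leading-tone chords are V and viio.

V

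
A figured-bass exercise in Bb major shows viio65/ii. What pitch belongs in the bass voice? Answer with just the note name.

D

The applied chord viio65/ii is rooted on B: B-D-F-Ab.
The figure 65 means first inversion — the third is in the bass.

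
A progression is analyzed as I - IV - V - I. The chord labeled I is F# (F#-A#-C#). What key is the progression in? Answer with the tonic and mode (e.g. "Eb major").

F# major

I is given as F#-A#-C# — a major triad with root F#.
If F# is scale degree 1 and the mode makes that degree carry a major triad, the tonic is F# and the mode is major.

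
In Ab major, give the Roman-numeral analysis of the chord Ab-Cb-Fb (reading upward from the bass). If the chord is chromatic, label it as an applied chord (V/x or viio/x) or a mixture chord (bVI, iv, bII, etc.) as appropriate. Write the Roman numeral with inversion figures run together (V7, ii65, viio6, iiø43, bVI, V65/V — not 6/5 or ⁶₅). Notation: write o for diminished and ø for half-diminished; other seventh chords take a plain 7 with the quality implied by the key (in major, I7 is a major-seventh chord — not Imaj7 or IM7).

bVI6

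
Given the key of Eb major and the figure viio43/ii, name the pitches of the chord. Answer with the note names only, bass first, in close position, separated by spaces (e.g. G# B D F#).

viio43/ii is a secondary leading-tone chord. The target ii is F in Eb major; the applied chord is rooted a semitone below, on E.
Building a fully diminished seventh chord on E gives E-G-Bb-Db.
With the 43 figure the chord is in second inversion; from the bass Bb upward in close position it reads Bb-Db-E-G.

Bb Db E G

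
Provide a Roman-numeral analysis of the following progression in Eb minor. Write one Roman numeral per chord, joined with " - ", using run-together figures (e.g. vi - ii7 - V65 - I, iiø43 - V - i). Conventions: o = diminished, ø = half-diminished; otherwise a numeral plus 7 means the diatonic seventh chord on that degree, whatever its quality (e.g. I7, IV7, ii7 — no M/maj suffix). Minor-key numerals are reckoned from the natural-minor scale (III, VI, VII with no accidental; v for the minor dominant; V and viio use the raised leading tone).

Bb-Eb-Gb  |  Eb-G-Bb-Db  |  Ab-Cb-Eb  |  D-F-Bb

i64 - V7/iv - iv - V6

Bb-Eb-Gb: root Eb is the tonic; minor triad there is i64.
Eb-G-Bb-Db is the secondary dominant of iv (dominant seventh chord on Eb): V7/iv.
Ab-Cb-Eb: minor triad on Ab = scale degree 4 → iv.
D-F-Bb: major triad on Bb = scale degree 5 → V6.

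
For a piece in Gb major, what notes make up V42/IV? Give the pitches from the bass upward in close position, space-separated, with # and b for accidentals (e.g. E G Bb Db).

Fb Gb Bb Db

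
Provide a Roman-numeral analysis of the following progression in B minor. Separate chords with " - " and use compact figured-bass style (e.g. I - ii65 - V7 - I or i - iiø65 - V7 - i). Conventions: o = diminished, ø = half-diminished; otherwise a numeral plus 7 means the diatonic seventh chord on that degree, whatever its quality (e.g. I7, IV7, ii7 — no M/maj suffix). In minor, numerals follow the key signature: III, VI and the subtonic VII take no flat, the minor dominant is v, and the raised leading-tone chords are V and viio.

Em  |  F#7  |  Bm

iv - V7 - i

Em: minor triad on E = scale degree 4 → iv.
F#7: dominant seventh chord on F# = scale degree 5 → V7.
Bm has root B, degree 1 in B minor, so i.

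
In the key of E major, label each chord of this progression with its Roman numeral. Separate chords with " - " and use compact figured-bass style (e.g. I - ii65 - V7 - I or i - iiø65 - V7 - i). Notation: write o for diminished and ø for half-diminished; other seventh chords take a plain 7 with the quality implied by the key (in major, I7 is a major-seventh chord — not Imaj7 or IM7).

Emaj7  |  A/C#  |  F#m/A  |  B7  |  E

I7 - IV6 - ii6 - V7 - I

Emaj7: major seventh chord on E = scale degree 1 → I7.
A/C# has root A, degree 4 in E major, so IV6.
F#m/A has root F#, degree 2 in E major, so ii6.
B7: dominant seventh chord on B = scale degree 5 → V7.
E: root E is the tonic; major triad there is I.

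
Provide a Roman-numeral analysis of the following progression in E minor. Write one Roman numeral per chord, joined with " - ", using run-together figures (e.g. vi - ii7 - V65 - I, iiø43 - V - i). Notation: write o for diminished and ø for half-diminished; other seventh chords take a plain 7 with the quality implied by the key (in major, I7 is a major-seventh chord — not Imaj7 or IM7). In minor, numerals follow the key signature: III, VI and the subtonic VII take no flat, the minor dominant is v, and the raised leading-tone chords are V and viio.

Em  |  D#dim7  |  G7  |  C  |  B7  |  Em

Em has root E, degree 1 in E minor, so i.
D#dim7 has root D#, degree 7 in E minor, so viio7.
G7: chromatic; G is V of VI, so V7/VI.
C: root C is the submediant; major triad there is VI.
B7: root B is the dominant; dominant seventh chord there is V7.
Em: root E is the tonic; minor triad there is i.

i - viio7 - V7/VI - VI - V7 - i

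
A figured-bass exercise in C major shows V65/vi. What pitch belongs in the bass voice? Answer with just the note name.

G#

The applied chord V65/vi is rooted on E: E-G#-B-D.
The figure 65 means first inversion — the third is in the bass.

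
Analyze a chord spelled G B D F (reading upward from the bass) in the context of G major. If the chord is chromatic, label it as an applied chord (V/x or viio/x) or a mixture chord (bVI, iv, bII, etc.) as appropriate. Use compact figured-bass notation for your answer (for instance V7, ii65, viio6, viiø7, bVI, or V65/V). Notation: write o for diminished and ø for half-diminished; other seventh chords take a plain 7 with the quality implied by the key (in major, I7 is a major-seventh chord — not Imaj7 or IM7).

V7/IV

Stacked in thirds the chord is G-B-D-F: a dominant seventh chord on G.
G is not a diatonic chord root with this quality in G major, but it lies a perfect fifth above C (IV), so the chord functions as an applied dominant of IV.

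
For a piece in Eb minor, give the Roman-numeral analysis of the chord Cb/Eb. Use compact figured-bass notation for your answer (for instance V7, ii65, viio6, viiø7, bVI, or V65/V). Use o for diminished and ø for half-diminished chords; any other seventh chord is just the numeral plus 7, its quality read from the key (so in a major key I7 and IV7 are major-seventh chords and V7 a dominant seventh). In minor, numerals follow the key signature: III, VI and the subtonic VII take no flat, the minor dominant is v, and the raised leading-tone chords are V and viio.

VI6

Stacked in thirds the chord is Cb-Eb-Gb: a major triad on Cb.
Cb is scale degree 6 in Eb minor, and a major triad on that degree is written VI.
With Eb in the bass the chord is in first inversion, so the figured bass is 6.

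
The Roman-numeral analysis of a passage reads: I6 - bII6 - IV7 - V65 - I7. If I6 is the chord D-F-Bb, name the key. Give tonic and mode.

The anchor chord is a major triad on Bb, labeled I6.
If Bb is scale degree 1 and the mode makes that degree carry a major triad, the tonic is Bb and the mode is major.

Bb major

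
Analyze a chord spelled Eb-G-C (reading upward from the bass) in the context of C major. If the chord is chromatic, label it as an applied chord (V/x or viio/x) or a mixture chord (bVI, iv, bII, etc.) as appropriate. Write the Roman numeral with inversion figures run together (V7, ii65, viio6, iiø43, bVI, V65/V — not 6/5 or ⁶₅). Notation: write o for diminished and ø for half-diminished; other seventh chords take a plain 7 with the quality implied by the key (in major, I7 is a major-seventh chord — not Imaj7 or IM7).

The pitches C-Eb-G form a minor triad rooted on C.
C is the first degree of C major. This is the minor tonic, borrowed from the parallel minor.
With Eb in the bass the chord is in first inversion, so the figured bass is 6.

i6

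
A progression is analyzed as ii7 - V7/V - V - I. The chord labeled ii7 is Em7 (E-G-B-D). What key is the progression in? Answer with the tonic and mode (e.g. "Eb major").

D major

ii7 is given as E-G-B-D — a minor seventh chord with root E.
If E is scale degree 2 and the mode makes that degree carry a minor seventh chord, the tonic is D and the mode is major.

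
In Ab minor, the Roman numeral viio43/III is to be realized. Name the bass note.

The applied chord viio43/III is rooted on Bb: Bb-Db-Fb-Abb.
The figure 43 means second inversion — the fifth is in the bass.

Fb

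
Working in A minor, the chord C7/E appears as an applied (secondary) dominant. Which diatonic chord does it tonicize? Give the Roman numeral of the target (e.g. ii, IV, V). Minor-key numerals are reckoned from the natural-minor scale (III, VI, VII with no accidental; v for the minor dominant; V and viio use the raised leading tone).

VI

The chord is a dominant seventh chord on C.
A dominant resolves down a perfect fifth: C → F. In A minor, F is scale degree 6, i.e. VI.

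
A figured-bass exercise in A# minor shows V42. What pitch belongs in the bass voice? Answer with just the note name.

D#

V in A# minor has root E#; the chord is E#-G##-B#-D#.
The figure 42 means third inversion — the seventh is in the bass.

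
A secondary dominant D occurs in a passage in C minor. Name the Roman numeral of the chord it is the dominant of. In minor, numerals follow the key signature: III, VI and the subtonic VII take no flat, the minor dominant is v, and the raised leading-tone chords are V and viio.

The chord is a major triad on D.
A dominant resolves down a perfect fifth: D → G. In C minor, G is scale degree 5, i.e. V.

V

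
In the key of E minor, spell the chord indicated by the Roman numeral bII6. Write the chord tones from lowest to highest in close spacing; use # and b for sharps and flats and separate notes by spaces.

A C F

Scale degree 2 in E minor is F#; lowering it a half step gives F. bII6 is the Neapolitan sixth — a major triad on the lowered second degree, here in its customary first inversion.
So the chord is F-A-C, a major triad.
The figured bass 6 indicates first inversion, placing the third (A) in the bass: A-C-F.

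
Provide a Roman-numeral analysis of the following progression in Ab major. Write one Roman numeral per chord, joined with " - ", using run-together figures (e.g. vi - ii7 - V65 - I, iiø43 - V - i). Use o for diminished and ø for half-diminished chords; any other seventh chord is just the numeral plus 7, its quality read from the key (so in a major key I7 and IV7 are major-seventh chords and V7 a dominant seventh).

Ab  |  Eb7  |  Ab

I - V7 - I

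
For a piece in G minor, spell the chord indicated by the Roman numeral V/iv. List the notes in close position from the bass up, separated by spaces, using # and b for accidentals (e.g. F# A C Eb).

V/iv is a secondary dominant — the dominant triad of iv. iv in G minor is C, so the applied chord's root is G, a perfect fifth above.
Building a major triad on G gives G-B-D.

G B D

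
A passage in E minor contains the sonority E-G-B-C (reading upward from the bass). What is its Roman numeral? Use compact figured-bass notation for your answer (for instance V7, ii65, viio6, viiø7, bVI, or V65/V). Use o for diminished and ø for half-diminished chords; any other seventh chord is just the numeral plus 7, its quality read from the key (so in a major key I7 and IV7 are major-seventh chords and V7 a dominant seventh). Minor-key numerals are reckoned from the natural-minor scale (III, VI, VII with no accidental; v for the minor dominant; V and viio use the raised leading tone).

VI65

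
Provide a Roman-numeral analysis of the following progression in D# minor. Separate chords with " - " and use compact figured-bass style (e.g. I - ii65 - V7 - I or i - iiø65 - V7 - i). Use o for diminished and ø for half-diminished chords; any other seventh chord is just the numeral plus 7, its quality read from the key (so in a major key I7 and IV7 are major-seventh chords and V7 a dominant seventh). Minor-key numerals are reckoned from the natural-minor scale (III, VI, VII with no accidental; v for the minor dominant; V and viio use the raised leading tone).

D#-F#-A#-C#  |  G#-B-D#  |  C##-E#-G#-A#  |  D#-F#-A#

i7 - iv - V65 - i

D#-F#-A#-C# has root D#, degree 1 in D# minor, so i7.
G#-B-D#: root G# is the subdominant; minor triad there is iv.
C##-E#-G#-A#: dominant seventh chord on A# = scale degree 5 → V65.
D#-F#-A# has root D#, degree 1 in D# minor, so i.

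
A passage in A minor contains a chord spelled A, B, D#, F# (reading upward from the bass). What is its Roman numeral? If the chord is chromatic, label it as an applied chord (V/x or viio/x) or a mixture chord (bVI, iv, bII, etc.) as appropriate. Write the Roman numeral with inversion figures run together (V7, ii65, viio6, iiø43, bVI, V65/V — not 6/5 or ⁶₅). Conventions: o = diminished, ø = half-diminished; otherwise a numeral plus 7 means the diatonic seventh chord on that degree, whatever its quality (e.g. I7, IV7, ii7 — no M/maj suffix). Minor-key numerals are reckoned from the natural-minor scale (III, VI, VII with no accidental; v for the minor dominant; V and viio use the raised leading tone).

Stacked in thirds the chord is B-D#-F#-A: a dominant seventh chord on B.
B is not a diatonic chord root with this quality in A minor, but it lies a perfect fifth above E (V), so the chord functions as an applied dominant of V.
With A in the bass the chord is in third inversion, so the figured bass is 42.

V42/V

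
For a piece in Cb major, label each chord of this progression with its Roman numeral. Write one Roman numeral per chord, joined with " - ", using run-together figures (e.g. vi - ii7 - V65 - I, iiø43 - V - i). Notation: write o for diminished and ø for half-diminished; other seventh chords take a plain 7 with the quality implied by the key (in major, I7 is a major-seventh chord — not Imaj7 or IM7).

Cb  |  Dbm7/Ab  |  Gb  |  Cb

Cb has root Cb, degree 1 in Cb major, so I.
Dbm7/Ab: minor seventh chord on Db = scale degree 2 → ii43.
Gb: major triad on Gb = scale degree 5 → V.
Cb: root Cb is the tonic; major triad there is I.

I - ii43 - V - I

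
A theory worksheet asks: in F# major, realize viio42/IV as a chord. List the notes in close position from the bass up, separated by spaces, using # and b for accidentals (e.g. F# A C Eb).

The slash marks an applied leading-tone chord: viio of IV. In F# major, IV is B, so the leading tone to it is A#, a half step below.
Building a fully diminished seventh chord on A# gives A#-C#-E-G.
The figured bass 42 indicates third inversion, placing the seventh (G) in the bass: G-A#-C#-E.

G A# C# E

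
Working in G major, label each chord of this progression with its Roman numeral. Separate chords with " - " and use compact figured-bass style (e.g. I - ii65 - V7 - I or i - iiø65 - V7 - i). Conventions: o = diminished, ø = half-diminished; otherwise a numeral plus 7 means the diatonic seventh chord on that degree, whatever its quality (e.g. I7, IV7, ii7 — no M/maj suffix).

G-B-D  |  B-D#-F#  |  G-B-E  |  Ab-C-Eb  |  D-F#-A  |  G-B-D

I - V/vi - vi6 - bII - V - I

G-B-D: root G is the tonic; major triad there is I.
B-D#-F# is the secondary dominant of vi (major triad on B): V/vi.
G-B-E: root E is the submediant; minor triad there is vi6.
Ab-C-Eb is non-diatonic — a major triad on the lowered supertonic (Ab): the Neapolitan chord, bII.
D-F#-A has root D, degree 5 in G major, so V.
G-B-D: major triad on G = scale degree 1 → I.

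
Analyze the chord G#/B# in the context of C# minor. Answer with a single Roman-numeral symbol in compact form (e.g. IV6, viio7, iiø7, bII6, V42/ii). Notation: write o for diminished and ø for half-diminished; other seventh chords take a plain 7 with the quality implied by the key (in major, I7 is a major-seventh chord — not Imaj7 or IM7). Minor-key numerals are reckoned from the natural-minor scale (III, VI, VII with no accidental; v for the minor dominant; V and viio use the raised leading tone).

The pitches G#-B#-D# form a major triad rooted on G#.
In C# minor, G# is the dominant; the diatonic major triad there is V.
With B# in the bass the chord is in first inversion, so the figured bass is 6.

V6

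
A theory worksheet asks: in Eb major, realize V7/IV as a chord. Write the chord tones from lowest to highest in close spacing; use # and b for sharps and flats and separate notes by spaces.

Eb G Bb Db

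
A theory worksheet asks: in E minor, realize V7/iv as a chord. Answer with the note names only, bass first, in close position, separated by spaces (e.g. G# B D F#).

E G# B D

V7/iv is a secondary dominant — the dominant seventh of iv. iv in E minor is A, so the applied chord's root is E, a perfect fifth above.
Building a dominant seventh chord on E gives E-G#-B-D.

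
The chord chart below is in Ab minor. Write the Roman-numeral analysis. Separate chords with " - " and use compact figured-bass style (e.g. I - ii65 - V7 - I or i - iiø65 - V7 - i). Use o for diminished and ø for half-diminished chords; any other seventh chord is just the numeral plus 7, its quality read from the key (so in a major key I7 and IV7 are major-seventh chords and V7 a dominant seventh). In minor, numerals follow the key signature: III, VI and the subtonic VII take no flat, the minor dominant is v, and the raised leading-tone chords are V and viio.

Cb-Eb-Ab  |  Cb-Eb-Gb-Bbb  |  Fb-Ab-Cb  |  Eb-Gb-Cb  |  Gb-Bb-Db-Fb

i6 - V7/VI - VI - III6 - VII7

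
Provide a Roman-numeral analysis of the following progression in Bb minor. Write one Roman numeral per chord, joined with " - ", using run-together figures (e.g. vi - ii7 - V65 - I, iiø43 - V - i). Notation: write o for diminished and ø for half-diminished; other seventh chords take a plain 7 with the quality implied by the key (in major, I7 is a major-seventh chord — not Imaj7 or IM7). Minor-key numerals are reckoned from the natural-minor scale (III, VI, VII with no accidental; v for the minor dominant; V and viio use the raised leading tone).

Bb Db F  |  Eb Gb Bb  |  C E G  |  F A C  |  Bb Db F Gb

i - iv - V/V - V - VI65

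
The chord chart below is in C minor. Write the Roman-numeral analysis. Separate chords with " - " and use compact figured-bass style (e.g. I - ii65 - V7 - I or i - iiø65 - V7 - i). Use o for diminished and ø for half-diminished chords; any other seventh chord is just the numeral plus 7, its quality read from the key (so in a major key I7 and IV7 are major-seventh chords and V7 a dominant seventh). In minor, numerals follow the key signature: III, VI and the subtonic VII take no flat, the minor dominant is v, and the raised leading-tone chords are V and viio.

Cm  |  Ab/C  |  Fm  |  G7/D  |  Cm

i - VI6 - iv - V43 - i

Cm: minor triad on C = scale degree 1 → i.
Ab/C has root Ab, degree 6 in C minor, so VI6.
Fm: minor triad on F = scale degree 4 → iv.
G7/D: dominant seventh chord on G = scale degree 5 → V43.
Cm: minor triad on C = scale degree 1 → i.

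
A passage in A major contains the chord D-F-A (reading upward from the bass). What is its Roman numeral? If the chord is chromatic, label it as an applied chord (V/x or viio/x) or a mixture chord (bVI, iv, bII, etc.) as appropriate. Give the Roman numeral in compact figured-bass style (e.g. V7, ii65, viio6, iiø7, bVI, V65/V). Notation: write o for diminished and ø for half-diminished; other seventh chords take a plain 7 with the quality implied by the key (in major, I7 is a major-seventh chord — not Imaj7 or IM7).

Stacked in thirds the chord is D-F-A: a minor triad on D.
D is the fourth degree of A major. This is the minor subdominant, borrowed from the parallel minor.

iv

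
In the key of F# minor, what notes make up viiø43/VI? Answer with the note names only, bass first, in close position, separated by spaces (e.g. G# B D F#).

G B C# E

The slash marks an applied leading-tone chord: viio of VI. In F# minor, VI is D, so the leading tone to it is C#, a half step below.
Building a half-diminished seventh chord on C# gives C#-E-G-B.
The figured bass 43 indicates second inversion, placing the fifth (G) in the bass: G-B-C#-E.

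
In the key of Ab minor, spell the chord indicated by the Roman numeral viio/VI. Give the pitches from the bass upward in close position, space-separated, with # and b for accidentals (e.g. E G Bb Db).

viio/VI is a secondary leading-tone chord. The target VI is Fb in Ab minor; the applied chord is rooted a semitone below, on Eb.
Building a diminished triad on Eb gives Eb-Gb-Bbb.

Eb Gb Bbb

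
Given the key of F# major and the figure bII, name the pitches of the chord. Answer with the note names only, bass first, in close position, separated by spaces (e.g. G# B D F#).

G B D

bII is the Neapolitan chord — a major triad on the lowered second degree. In F# major that root is G.
So the chord is G-B-D, a major triad.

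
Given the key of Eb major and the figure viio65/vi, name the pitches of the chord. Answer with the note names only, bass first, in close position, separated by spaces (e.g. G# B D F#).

viio65/vi is a secondary leading-tone chord. The target vi is C in Eb major; the applied chord is rooted a semitone below, on B.
Building a fully diminished seventh chord on B gives B-D-F-Ab.
With the 65 figure the chord is in first inversion; from the bass D upward in close position it reads D-F-Ab-B.

D F Ab B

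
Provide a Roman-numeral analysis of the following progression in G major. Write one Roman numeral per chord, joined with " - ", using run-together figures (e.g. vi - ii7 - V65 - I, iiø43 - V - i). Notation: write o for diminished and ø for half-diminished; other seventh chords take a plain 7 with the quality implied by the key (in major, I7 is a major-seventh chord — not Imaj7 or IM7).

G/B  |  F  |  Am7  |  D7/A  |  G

G/B has root G, degree 1 in G major, so I6.
F: F with this quality isn't in the key; it's bVII, borrowed from the parallel minor.
Am7 has root A, degree 2 in G major, so ii7.
D7/A has root D, degree 5 in G major, so V43.
G: root G is the tonic; major triad there is I.

I6 - bVII - ii7 - V43 - I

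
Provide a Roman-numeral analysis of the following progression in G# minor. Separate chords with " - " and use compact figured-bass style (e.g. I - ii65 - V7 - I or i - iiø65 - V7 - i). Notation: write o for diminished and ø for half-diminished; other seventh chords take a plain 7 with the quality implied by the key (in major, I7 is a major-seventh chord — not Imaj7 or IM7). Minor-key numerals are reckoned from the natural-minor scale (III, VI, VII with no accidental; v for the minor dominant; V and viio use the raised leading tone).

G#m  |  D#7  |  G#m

G#m: root G# is the tonic; minor triad there is i.
D#7: dominant seventh chord on D# = scale degree 5 → V7.
G#m has root G#, degree 1 in G# minor, so i.

i - V7 - i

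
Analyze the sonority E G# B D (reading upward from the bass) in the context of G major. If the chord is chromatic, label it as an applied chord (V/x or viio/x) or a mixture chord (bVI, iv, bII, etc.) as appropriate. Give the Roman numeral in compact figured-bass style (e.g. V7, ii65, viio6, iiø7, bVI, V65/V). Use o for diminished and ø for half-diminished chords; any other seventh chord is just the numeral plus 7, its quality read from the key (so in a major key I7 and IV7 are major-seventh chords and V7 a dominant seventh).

V7/ii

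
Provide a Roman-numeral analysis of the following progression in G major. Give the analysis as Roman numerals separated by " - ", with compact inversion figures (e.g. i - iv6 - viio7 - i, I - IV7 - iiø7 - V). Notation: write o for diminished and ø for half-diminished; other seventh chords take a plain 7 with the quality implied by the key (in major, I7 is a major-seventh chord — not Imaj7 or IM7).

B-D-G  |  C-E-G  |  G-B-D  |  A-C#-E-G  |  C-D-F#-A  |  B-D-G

I6 - IV - I - V7/V - V42 - I6

B-D-G has root G, degree 1 in G major, so I6.
C-E-G: major triad on C = scale degree 4 → IV.
G-B-D has root G, degree 1 in G major, so I.
A-C#-E-G: chromatic; A is V of V, so V7/V.
C-D-F#-A: root D is the dominant; dominant seventh chord there is V42.
B-D-G: root G is the tonic; major triad there is I6.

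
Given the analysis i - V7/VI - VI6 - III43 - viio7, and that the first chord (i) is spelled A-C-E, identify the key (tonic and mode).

The anchor chord is a minor triad on A, labeled i.
If A is scale degree 1 and the mode makes that degree carry a minor triad, the tonic is A and the mode is minor.

A minor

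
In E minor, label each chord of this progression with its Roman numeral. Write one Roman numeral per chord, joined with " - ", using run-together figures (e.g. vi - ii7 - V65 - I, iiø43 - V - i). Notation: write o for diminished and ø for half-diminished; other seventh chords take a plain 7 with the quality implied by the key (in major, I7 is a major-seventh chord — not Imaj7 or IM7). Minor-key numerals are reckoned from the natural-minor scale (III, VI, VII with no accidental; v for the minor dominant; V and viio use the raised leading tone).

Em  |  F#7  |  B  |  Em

i - V7/V - V - i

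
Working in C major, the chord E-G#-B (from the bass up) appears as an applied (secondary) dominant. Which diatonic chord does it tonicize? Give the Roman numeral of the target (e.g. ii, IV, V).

The chord is a major triad on E.
A dominant resolves down a perfect fifth: E → A. In C major, A is scale degree 6, i.e. vi.

vi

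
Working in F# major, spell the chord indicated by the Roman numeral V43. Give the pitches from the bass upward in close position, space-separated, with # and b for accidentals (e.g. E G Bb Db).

In F# major, the dominant is C#, and the diatonic chord built there is a dominant seventh chord.
That chord is spelled C#-E#-G#-B.
The figured bass 43 indicates second inversion, placing the fifth (G#) in the bass: G#-B-C#-E#.

G# B C# E#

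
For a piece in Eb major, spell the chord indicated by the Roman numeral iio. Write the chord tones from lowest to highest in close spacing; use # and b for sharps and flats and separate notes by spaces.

F Ab Cb

Scale degree 2 in Eb major is F; here the chord built on it is altered to a diminished triad. iio is the diminished supertonic triad, borrowed from the parallel minor.
So the chord is F-Ab-Cb.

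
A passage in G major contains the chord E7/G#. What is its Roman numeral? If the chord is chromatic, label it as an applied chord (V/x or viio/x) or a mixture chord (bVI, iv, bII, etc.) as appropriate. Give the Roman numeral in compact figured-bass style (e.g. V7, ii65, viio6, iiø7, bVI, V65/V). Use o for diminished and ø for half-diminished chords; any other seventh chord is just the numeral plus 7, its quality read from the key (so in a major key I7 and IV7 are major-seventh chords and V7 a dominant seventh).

V65/ii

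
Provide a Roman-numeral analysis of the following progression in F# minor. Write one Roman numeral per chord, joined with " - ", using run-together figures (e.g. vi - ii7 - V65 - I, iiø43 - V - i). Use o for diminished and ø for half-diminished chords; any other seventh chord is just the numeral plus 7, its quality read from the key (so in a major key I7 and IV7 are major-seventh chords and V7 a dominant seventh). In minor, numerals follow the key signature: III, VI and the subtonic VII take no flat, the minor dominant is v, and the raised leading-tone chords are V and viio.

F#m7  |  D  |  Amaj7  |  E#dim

F#m7: root F# is the tonic; minor seventh chord there is i7.
D: major triad on D = scale degree 6 → VI.
Amaj7: root A is the mediant; major seventh chord there is III7.
E#dim: root E# is the leading tone; diminished triad there is viio.

i7 - VI - III7 - viio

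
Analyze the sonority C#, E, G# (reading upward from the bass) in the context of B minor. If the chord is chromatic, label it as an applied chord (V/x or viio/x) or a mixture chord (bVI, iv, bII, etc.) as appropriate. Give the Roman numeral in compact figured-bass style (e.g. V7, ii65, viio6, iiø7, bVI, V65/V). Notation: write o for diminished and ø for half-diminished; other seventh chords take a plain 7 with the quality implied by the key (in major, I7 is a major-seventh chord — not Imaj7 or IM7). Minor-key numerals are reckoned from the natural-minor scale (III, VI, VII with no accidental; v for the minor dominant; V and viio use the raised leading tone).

ii

Stacked in thirds the chord is C#-E-G#: a minor triad on C#.
C# is the second degree of B minor. This is the minor supertonic, borrowed from the parallel major (the Dorian ii).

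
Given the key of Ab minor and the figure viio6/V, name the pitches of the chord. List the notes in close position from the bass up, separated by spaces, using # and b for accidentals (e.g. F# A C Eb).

F Ab D

The slash marks an applied leading-tone chord: viio of V. In Ab minor, V is Eb, so the leading tone to it is D, a half step below.
Building a diminished triad on D gives D-F-Ab.
The figured bass 6 indicates first inversion, placing the third (F) in the bass: F-Ab-D.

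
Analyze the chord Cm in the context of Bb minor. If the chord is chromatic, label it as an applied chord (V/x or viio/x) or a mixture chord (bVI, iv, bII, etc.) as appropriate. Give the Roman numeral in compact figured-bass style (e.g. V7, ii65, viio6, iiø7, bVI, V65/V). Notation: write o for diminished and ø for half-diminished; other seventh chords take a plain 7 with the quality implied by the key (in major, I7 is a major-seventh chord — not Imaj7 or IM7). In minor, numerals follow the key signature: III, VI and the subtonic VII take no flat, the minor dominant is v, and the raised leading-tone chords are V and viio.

Stacked in thirds the chord is C-Eb-G: a minor triad on C.
C is the second degree of Bb minor. This is the minor supertonic, borrowed from the parallel major (the Dorian ii).

ii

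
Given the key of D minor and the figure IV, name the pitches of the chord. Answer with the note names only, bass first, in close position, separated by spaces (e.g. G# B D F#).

G B D

Scale degree 4 in D minor is G; here the chord built on it is altered to a major triad. IV is the major subdominant, borrowed from the parallel major.
So the chord is G-B-D, a major triad.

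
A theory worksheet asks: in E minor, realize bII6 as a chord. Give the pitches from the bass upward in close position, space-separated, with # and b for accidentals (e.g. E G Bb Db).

A C F

Scale degree 2 in E minor is F#; lowering it a half step gives F. bII6 is the Neapolitan sixth — a major triad on the lowered second degree, here in its customary first inversion.
So the chord is F-A-C.
The figured bass 6 indicates first inversion, placing the third (A) in the bass: A-C-F.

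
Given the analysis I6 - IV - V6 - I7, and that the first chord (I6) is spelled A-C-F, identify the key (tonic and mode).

F major

I6 is given as A-C-F — a major triad with root F.
If F is scale degree 1 and the mode makes that degree carry a major triad, the tonic is F and the mode is major.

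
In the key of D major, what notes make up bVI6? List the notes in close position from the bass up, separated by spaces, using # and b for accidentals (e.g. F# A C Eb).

Scale degree 6 in D major is B; lowering it a half step gives Bb. bVI6 is a major triad on the lowered sixth degree, borrowed from the parallel minor.
So the chord is Bb-D-F, a major triad.
With the 6 figure the chord is in first inversion; from the bass D upward in close position it reads D-F-Bb.

D F Bb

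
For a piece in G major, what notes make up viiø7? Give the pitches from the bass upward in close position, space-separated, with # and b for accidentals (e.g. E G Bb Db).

F# A C E

In G major, the leading tone is F#, and the diatonic chord built there is a half-diminished seventh chord.
That chord is spelled F#-A-C-E.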